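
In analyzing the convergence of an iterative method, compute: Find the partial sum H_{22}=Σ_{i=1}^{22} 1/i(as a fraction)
H_22=1 + 1/2 + 1/3 + ... + 1/22
=19093197/5173168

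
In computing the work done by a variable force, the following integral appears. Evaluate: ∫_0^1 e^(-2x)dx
Antiderivative: (1/(-2))e^(-2x)
Evaluate: (1/(-2))(e^-2 - 1)

Answer: (e^-2 - 1)/(-2)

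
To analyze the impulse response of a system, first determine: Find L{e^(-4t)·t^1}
First shifting: L{e^(at)f(t)} = F(s-a)
L{t^1} = 1/s^2
Shift s → s + 4: 1/(s + 4)^2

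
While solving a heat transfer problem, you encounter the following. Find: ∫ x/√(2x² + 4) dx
Let u = 2x²+4, du = 4x dx
∫ (1/4)·u^(-1/2) du = √u/2+C

Answer: √(2x²+4)/2+C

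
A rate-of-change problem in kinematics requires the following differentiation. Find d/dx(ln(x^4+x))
Chain rule: d/dx[ln(u)] = u'/u where u = x^4 + x
u' = 4x^3 + 1

Answer: (4x^3 + 1)/(x^4 + x)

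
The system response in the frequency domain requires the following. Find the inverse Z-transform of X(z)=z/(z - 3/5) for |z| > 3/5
Standard pair: z/(z-a) <-> a^n * u[n] for causal signals
With a = 3/5: x[n] = (3/5)^n * u[n]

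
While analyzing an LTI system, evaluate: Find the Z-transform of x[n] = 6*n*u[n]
Z{n * u[n]}=z/(z-1)^2
By linearity: Z{6 * n * u[n]}=6z/(z-1)^2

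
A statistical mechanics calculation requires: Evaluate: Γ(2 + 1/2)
Γ(n+1/2) = (2n)!√π/(4^n·n!)
= 24√π/(16·2) = (3/4)·√π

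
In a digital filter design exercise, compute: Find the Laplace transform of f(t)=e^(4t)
L{e^(at)} = 1/(s-a)
L{e^(4t)} = 1/(s-4)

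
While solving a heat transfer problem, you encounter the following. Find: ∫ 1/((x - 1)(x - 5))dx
Partial fractions: 1/((x-1)(x-5)) = A/(x-1)+B/(x-5)
A = -1/4, B = 1/4
∫ [-1/4· 1/(x-1)+1/4· 1/(x-5)] dx
= (1/4)[ln|x-5| - ln|x-1|]+C

Answer: (1/4)·ln|(x-5)/(x-1)|+C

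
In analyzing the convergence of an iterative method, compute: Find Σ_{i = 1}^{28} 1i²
=1·n(n + 1)(2n + 1)/6=1·28·29·57/6=7714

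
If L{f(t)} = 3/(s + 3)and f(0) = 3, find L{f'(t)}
L{f'(t)}=s·F(s) - f(0)=3s/(s+3)-3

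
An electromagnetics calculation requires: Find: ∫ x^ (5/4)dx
Power rule: ∫ x^(5/4) dx=x^(9/4)/(9/4) + C

Answer: (4/9)·x^(9/4) + C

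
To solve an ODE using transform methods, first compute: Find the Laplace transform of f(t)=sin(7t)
L{sin(wt)} = w/(s²+w²)
L{sin(7t)} = 7/(s²+49)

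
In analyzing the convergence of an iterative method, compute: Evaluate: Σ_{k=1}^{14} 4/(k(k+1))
Partial fractions: 4/(k(k + 1)) = 4/k - 4/(k + 1)
Telescoping sum: 4(1 - 1/15) = 4·14/15

Answer: 56/15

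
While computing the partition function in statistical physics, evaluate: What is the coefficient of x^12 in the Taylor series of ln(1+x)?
ln(1 + x)=Σ (-1)^(n + 1) x^n/n
Coefficient of x^12=(-1)^13/12=-1/12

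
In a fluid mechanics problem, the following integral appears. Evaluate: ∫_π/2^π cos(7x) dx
Antiderivative: sin(7x)/7
Evaluate at bounds: [sin(7·π)/7] - [sin(7·π/2)/7]
= ((0) - (-1))/7 = 1/7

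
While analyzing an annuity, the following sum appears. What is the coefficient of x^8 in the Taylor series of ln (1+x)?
ln(1+x) = Σ (-1)^(n+1) x^n/n
Coefficient of x^8 = (-1)^9/8 = -1/8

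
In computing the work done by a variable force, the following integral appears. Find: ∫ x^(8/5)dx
Power rule: ∫ x^(8/5) dx = x^(13/5)/(13/5) + C

Answer: (5/13)·x^(13/5) + C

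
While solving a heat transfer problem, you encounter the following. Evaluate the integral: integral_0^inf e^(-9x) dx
integral_0^inf e^(-9x) dx=[-1/9 * e^(-9x)]_0^inf
=0 - (-1/9)=1/9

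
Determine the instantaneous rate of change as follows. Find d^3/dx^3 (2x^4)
Apply power rule 3 times:
d^1: 8x^3
d^2: 24x^2
d^3: 48x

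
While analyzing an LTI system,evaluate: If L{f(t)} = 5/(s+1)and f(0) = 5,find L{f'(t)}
L{f'(t)}=s·F(s) - f(0)=5s/(s+1)-5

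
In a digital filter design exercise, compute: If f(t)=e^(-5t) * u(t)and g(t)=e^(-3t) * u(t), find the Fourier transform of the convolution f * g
By the convolution theorem: F{f * g}=F(omega) * G(omega)
F(omega)=1/(5+j * omega), G(omega)=1/(3+j * omega)
F{f * g}=1/((5+j * omega)(3+j * omega))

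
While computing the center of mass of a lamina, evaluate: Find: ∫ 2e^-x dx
Since d/dx[e^-x] = - e^-x, we get -2e^-x+C

Answer: -2e^-x+C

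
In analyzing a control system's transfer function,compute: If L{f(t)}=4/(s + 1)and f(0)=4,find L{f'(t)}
L{f'(t)}=s·F(s) - f(0)=4s/(s + 1) - 4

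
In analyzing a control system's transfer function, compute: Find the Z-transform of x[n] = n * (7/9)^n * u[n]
Using the property Z{n * a^n * u[n]} = az/(z-a)^2
With a = 7/9: X(z) = (7/9)z/(z - 7/9)^2, |z| > 7/9

Answer: (7/9)z/(z - 7/9)^2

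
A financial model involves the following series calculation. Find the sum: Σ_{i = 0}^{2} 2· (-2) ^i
Geometric series: S=a(1 - r^n)/(1 - r)
a=2, r=-2, n=3
S=2(1+8)/3=6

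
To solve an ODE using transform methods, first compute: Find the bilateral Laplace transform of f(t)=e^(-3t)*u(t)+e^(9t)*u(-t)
For e^(-3t) * u(t): L = 1/(s + 3), Re(s) > -3
For e^(9t) * u(-t): L = -1/(s-9), Re(s) < 9
Combined: F(s) = 1/(s + 3) - 1/(s-9), -3 < Re(s) < 9

Answer: 1/(s + 3) - 1/(s-9), ROC: -3 < Re(s) < 9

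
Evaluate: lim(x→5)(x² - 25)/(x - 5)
Factor: (x² - 25) = (x-5)(x+5)
Cancel (x-5): lim(x→5) (x+5) = 10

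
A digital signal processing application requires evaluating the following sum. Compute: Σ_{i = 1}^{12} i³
Using formula: Σ i^3 = [n(n+1)/2]² = [12·13/2]² = 6084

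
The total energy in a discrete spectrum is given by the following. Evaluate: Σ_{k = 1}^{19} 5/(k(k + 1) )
Partial fractions: 5/(k(k + 1)) = 5/k - 5/(k + 1)
Telescoping sum: 5(1 - 1/20) = 5·19/20

Answer: 19/4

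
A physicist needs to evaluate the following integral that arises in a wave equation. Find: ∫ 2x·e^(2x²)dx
Let u=2x², du=4x dx
∫ (1/2)e^u du=e^u/2 + C

Answer: e^(2x²)/2 + C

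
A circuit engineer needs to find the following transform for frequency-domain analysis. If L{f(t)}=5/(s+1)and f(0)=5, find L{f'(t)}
L{f'(t)}=s·F(s) - f(0)=5s/(s + 1) - 5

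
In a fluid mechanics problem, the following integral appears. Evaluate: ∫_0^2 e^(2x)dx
Antiderivative: (1/2)e^(2x)
Evaluate: (1/2)(e^4 - 1)

Answer: (e^4 - 1)/2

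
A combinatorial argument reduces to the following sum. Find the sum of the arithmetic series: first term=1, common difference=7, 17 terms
Last term: a_n=1 + (17 - 1)·7=113
Sum=n(a_1 + a_n)/2=17(1 + 113)/2=969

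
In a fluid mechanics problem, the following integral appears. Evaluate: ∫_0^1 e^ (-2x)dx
Antiderivative: (1/(-2))e^(-2x)
Evaluate: (1/(-2))(e^-2 - 1)

Answer: (e^-2 - 1)/(-2)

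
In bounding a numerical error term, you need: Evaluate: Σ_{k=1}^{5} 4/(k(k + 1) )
Partial fractions: 4/(k(k+1))=4/k - 4/(k+1)
Telescoping sum: 4(1-1/6)=4·5/6

Answer: 10/3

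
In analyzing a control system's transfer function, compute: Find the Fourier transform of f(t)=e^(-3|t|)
Using the standard pair: F{e^(-a|t|)}=2a/(a^2 + omega^2)
With a=3: F(omega)=6/(9 + omega^2)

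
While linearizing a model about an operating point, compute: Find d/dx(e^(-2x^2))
Chain rule: d/dx[e^u] = e^u · u' where u = -2x^2
u' = -4x

Answer: -4x·e^(-2x^2)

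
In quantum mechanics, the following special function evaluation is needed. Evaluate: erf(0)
erf(0)=0 (error function is odd and erf(0)=0 by definition)

Answer: 0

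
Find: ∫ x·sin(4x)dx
By parts: u = x, dv = sin(4x) dx
du = dx, v = -cos(4x)/4
= -x·cos(4x)/4+sin(4x)/4²+C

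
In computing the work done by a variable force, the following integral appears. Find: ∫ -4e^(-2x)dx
Since d/dx[e^(-2x)] = -2e^(-2x), we get 2 e^(-2x) + C

Answer: 2e^(-2x) + C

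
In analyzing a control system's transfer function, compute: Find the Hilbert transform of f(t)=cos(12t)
The Hilbert transform shifts each frequency component by -pi/2.
H{cos(wt)}=sin(wt)
With w=12: H{cos(12t)}=sin(12t)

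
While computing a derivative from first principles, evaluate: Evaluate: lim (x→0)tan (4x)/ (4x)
tan(u) ≈ u for small u:
tan(4x)/(4x) ≈ 4x/(4x) = 4/4

Answer: 1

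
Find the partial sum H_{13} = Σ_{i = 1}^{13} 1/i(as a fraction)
H_13=1 + 1/2 + 1/3 + ... + 1/13
=1145993/360360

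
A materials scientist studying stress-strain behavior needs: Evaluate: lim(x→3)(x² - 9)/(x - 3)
Factor: (x² - 9)=(x-3)(x+3)
Cancel (x-3): lim(x→3) (x+3)=6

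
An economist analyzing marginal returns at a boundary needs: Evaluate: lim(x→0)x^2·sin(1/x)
Squeeze theorem: -|x^2| ≤ x^2·sin(1/x) ≤ |x^2|
Since x^2 → 0 as x → 0, by squeeze theorem the limit is 0

Answer: 0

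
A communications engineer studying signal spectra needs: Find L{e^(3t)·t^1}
First shifting: L{e^(at)f(t)}=F(s-a)
L{t^1}=1/s^2
Shift s → s-3: 1/(s-3)^2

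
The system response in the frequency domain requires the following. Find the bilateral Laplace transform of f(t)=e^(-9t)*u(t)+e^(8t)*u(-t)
For e^(-9t)*u(t): L=1/(s+9), Re(s) > -9
For e^(8t)*u(-t): L=-1/(s-8), Re(s) < 8
Combined: F(s)=1/(s+9)-1/(s-8), -9 < Re(s) < 8

Answer: 1/(s+9)-1/(s-8), ROC: -9 < Re(s) < 8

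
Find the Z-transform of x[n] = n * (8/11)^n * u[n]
Using the property Z{n * a^n * u[n]} = az/(z-a)^2
With a = 8/11: X(z) = (8/11)z/(z - 8/11)^2, |z| > 8/11

Answer: (8/11)z/(z - 8/11)^2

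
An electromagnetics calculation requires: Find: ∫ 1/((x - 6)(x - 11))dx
Partial fractions: 1/((x-6)(x-11)) = A/(x-6)+B/(x-11)
A = -1/5, B = 1/5
∫ [-1/5· 1/(x-6)+1/5· 1/(x-11)] dx
= (1/5)[ln|x-11| - ln|x-6|]+C

Answer: (1/5)·ln|(x-11)/(x-6)|+C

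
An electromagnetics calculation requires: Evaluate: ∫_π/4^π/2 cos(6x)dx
Antiderivative: sin(6x)/6
Evaluate at bounds: [sin(6·π/2)/6] - [sin(6·π/4)/6]
=((0) - (-1))/6=1/6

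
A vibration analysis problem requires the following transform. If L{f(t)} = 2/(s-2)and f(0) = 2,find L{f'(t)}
L{f'(t)} = s·F(s) - f(0) = 2s/(s-2)-2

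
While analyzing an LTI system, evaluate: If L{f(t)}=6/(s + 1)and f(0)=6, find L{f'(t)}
L{f'(t)} = s·F(s) - f(0) = 6s/(s+1)-6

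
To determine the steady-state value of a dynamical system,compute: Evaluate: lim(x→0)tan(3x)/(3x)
tan(u) ≈ u for small u:
tan(3x)/(3x) ≈ 3x/(3x) = 3/3

Answer: 1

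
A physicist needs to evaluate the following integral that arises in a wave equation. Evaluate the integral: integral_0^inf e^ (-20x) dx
integral_0^inf e^(-20x) dx=[-1/20*e^(-20x)]_0^inf
=0 - (-1/20)=1/20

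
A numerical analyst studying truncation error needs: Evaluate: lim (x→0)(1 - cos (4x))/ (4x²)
Using 1-cos(u) ≈ u²/2 for small u:
(1-cos(4x)) ≈ (4x)²/2 = 16x²/2
So limit = 16/(2·4) = 2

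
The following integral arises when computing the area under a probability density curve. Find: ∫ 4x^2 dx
Using power rule: ∫ 4x^2 dx = 4/3 x^3 + C = (4/3)x^3 + C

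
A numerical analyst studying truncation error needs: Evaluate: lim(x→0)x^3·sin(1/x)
Squeeze theorem: -|x^3| ≤ x^3·sin(1/x) ≤ |x^3|
Since x^3 → 0 as x → 0, by squeeze theorem the limit is 0

Answer: 0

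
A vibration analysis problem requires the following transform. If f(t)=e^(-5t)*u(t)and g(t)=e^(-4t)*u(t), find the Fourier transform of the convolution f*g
By the convolution theorem: F{f*g}=F(omega)*G(omega)
F(omega)=1/(5+j*omega), G(omega)=1/(4+j*omega)
F{f*g}=1/((5+j*omega)(4+j*omega))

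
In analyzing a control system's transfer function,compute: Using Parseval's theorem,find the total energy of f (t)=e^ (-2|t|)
Parseval's theorem: E = integral |f(t)|^2 dt = (1/2pi) integral |F(omega)|^2 domega
E = integral_{-inf}^{inf} e^(-4|t|) dt = 2 * integral_0^inf e^(-4t) dt = 2/(2 * 2) = 1/2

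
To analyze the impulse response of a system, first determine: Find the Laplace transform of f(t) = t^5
L{t^n}=n!/s^(n+1)
L{t^5}=5!/s^6=120/s^6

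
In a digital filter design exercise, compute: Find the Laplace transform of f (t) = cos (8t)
L{cos(wt)} = s/(s²+w²)
L{cos(8t)} = s/(s²+64)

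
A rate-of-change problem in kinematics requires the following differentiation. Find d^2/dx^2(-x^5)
Apply power rule 2 times:
d^1: -5x^4
d^2: -20x^3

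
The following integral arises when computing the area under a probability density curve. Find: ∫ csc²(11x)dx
Since d/dx[-cot(11x)]=11csc²(11x), integral=-cot(11x)/11+C

Answer: (-1/11)cot(11x)+C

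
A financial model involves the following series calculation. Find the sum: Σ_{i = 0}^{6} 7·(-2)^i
Geometric series: S=a(1 - r^n)/(1 - r)
a=7, r=-2, n=7
S=7(1 + 128)/3=301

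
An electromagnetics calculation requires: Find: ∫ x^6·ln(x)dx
By parts: u=ln(x), dv=x^6 dx
du=1/x dx, v=x^7/7
=x^7·ln(x)/7 - ∫ x^6/7 dx
=x^7·ln(x)/7 - x^7/49+C

Answer: x^7(ln(x)/7-1/49)+C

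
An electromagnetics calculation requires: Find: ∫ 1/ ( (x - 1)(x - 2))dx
Partial fractions: 1/((x-1)(x-2)) = A/(x-1)+B/(x-2)
A = -1, B = 1
∫ [-1· 1/(x-1)+1· 1/(x-2)] dx
= (1)[ln|x-2| - ln|x-1|]+C

Answer: ln|(x-2)/(x-1)|+C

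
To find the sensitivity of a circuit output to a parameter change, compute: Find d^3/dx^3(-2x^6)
Apply power rule 3 times:
d^1: -12x^5
d^2: -60x^4
d^3: -240x^3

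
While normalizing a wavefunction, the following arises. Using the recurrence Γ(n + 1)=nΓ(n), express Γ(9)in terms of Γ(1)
Γ(9)=8Γ(8)=8·7Γ(7)=...=8!·Γ(1)=40320·Γ(1)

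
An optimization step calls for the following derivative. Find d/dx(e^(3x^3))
Chain rule: d/dx[e^u]=e^u · u' where u=3x^3
u'=9x^2

Answer: 9x^2·e^(3x^3)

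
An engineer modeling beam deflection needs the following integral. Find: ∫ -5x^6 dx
Using power rule: ∫ -5x^6 dx=-5/7 x^7+C=(-5/7)x^7+C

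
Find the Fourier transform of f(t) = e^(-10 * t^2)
The Fourier transform of a Gaussian e^(-a*t^2) is sqrt(pi/a)*e^(-omega^2/(4a)).
With a = 10: F(omega) = sqrt(pi/10)*e^(-omega^2/40)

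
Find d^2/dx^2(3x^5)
Apply power rule 2 times:
d^1: 15x^4
d^2: 60x^3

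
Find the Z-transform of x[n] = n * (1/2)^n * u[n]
Using the property Z{n*a^n*u[n]}=az/(z-a)^2
With a=1/2: X(z)=(1/2)z/(z - 1/2)^2, |z| > 1/2

Answer: (1/2)z/(z - 1/2)^2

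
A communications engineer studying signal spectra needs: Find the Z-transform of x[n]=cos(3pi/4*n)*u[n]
Z{cos(w0*n)*u[n]}=z(z - cos(w0))/(z^2 - 2z*cos(w0) + 1)
With w0=3pi/4: X(z)=z(z - cos(3pi/4))/(z^2 - 2z*cos(3pi/4) + 1)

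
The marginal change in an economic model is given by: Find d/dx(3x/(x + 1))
Quotient rule: (f/g)'=(f'g - fg')/g²
f=3x, f'=3
g=x + 1, g'=1

Answer: (3·(x + 1) - 3x)/(x + 1)²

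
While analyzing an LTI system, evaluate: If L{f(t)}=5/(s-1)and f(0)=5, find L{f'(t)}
L{f'(t)}=s·F(s) - f(0)=5s/(s-1)-5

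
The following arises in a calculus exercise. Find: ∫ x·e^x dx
Integration by parts: u = x, dv = e^x dx
du = dx, v = e^x
= x·e^x - ∫ e^x dx
= x·e^x - e^x+C

Answer: e^x(x - 1)+C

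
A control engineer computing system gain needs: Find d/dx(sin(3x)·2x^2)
Product rule: (fg)' = f'g + fg'
f = sin(3x), f' = 3·cos(3x)
g = 2x^2, g' = 4x

Answer: 6·cos(3x)·x^2 + 4·sin(3x)·x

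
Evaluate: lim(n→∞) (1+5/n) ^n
This is the definition of e^5: lim(1+5/n)^n = e^5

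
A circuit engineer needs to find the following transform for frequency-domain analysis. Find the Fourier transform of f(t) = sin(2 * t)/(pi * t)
sin(W*t)/(pi*t) = (W/pi)*sinc(W*t/pi) is the impulse response of the ideal low-pass filter with cutoff W (here W = 2).
Its Fourier transform is a rectangular function:
F(omega) = 1 for |omega| < 2, 0 otherwise

Answer: rect(omega/4) [i.e., 1 for |omega| < 2, 0 otherwise]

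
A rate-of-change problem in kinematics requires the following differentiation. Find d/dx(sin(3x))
Chain rule: d/dx[sin(u)] = cos(u)·u' where u = 3x
u' = 3

Answer: 3·cos(3x)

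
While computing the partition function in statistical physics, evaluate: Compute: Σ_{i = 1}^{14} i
Using formula: Σ i^1 = n(n + 1)/2 = 14·15/2 = 105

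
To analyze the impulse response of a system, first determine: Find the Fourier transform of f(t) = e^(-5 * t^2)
The Fourier transform of a Gaussian e^(-a * t^2) is sqrt(pi/a) * e^(-omega^2/(4a)).
With a = 5: F(omega) = sqrt(pi/5) * e^(-omega^2/20)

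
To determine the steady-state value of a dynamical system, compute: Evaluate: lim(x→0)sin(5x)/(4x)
L'Hôpital (0/0): lim 5cos(5x)/4 = 5/4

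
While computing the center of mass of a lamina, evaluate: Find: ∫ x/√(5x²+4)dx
Let u = 5x²+4, du = 10x dx
∫ (1/10)·u^(-1/2) du = √u/5+C

Answer: √(5x²+4)/5+C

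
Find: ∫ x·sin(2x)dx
By parts: u = x, dv = sin(2x) dx
du = dx, v = -cos(2x)/2
= -x·cos(2x)/2+sin(2x)/2²+C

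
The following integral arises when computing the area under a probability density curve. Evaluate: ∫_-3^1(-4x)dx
Step 1: Find antiderivative F(x)=-2x^2
Step 2: F(1) - F(-3)=-2 - (-18)=16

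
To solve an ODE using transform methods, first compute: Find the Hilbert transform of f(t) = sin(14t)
The Hilbert transform shifts each frequency component by -pi/2.
H{sin(wt)}=-cos(wt)
With w=14: H{sin(14t)}=-cos(14t)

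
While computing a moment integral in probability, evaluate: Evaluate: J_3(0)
J_n(0)=0 for all n > 0 (Bessel function of first kind)
J_3(0)=0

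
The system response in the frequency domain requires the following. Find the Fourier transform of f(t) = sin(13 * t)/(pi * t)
sin(W*t)/(pi*t)=(W/pi)*sinc(W*t/pi) is the impulse response of the ideal low-pass filter with cutoff W (here W=13).
Its Fourier transform is a rectangular function:
F(omega)=1 for |omega| < 13, 0 otherwise

Answer: rect(omega/26) [i.e., 1 for |omega| < 13, 0 otherwise]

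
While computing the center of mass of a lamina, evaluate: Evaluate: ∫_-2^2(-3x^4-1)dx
Step 1: Find antiderivative F(x)=(-3/5)x^5 - x
Step 2: F(2) - F(-2)=-106/5 - (106/5)=-212/5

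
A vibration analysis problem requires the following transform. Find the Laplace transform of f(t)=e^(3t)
L{e^(at)} = 1/(s-a)
L{e^(3t)} = 1/(s-3)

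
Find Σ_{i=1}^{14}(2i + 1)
= 2·Σ i + 1·14 = 2·105 + 14 = 224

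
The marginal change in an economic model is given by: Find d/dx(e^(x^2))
Chain rule: d/dx[e^u]=e^u · u' where u=x^2
u'=2x

Answer: 2x·e^(x^2)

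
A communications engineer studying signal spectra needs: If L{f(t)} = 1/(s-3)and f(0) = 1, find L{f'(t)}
L{f'(t)} = s·F(s) - f(0) = s/(s-3)-1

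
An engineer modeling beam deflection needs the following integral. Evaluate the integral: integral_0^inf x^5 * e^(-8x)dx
This is a Gamma integral. Substitute u = 8x (du = 8 dx):
integral_0^inf x^5*e^(-8x) dx = (1/8^6) integral_0^inf u^5*e^(-u) du
= Gamma(6)/8^6 = 5!/8^6 = 120/262144

Answer: 15/32768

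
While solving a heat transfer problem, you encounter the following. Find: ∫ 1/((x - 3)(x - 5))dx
Partial fractions: 1/((x-3)(x-5)) = A/(x-3) + B/(x-5)
A = -1/2, B = 1/2
∫ [-1/2· 1/(x-3) + 1/2· 1/(x-5)] dx
= (1/2)[ln|x-5| - ln|x-3|] + C

Answer: (1/2)·ln|(x-5)/(x-3)| + C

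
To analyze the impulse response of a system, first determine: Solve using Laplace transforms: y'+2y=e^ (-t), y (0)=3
Take L: sY - 3 + 2Y=1/(s + 1)
Y(s + 2)=1/(s + 1) + 3
Y=1/((s + 1)(s + 2)) + 3/(s + 2)
Partial fractions: 1/((s + 1)(s + 2))=1/(s + 1) - 1/(s + 2)
So Y=1/(s + 1) + 2/(s + 2)
Inverse Laplace transform (L^(-1){1/(s + 1)}=e^(-t), L^(-1){1/(s + 2)}=e^(-2t)):

Answer: y(t)=1·e^(-t) + 2·e^(-2t)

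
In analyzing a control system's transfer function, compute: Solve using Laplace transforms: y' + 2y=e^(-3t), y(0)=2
Take L: sY - 2+2Y=1/(s+3)
Y(s+2)=1/(s+3)+2
Y=1/((s+3)(s+2))+2/(s+2)
Partial fractions: 1/((s+3)(s+2))=-1/(s+3)+1/(s+2)
So Y=-1/(s+3)+3/(s+2)
Inverse Laplace transform (L^(-1){1/(s+3)}=e^(-3t), L^(-1){1/(s+2)}=e^(-2t)):

Answer: y(t)=-1·e^(-3t)+3·e^(-2t)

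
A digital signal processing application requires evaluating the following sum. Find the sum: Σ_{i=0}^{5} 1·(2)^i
Geometric series: S=a(1 - r^n)/(1 - r)
a=1, r=2, n=6
S=1(1-64)/-1=63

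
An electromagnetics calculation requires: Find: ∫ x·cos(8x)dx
By parts: u=x, dv=cos(8x) dx
du=dx, v=sin(8x)/8
=x·sin(8x)/8+cos(8x)/8²+C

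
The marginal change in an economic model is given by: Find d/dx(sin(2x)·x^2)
Product rule: (fg)'=f'g+fg'
f=sin(2x), f'=2·cos(2x)
g=x^2, g'=2x

Answer: 2·cos(2x)·x^2+2·sin(2x)·x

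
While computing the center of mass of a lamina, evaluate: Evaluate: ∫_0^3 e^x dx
Antiderivative: e^x
Evaluate: (e^3 - 1)

Answer: e^3 - 1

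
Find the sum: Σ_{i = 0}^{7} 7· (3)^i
Geometric series: S = a(1 - r^n)/(1 - r)
a = 7, r = 3, n = 8
S = 7(1 - 6561)/-2 = 22960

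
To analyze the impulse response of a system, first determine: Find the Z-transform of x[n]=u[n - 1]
Using the time-shift property: Z{u[n-1]} = z^(-1)*z/(z-1)
= z^(0)/(z-1)

Answer: 1/(z-1)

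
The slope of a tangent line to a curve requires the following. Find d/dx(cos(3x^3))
Chain rule: d/dx[cos(u)]=-sin(u)·u' where u=3x^3
u'=9x^2

Answer: -9x^2·sin(3x^3)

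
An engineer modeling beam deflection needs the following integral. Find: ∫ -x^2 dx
Using power rule: ∫ -x^2 dx=-1/3 x^3+C=(-1/3)x^3+C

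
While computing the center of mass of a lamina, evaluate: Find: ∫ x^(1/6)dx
Power rule: ∫ x^(1/6) dx = x^(7/6)/(7/6) + C

Answer: (6/7)·x^(7/6) + C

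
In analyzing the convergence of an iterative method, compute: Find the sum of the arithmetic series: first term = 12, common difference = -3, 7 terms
Last term: a_n=12+(7-1)·-3=-6
Sum=n(a_1+a_n)/2=7(12+(-6))/2=21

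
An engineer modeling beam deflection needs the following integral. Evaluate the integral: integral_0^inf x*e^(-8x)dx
This is a Gamma integral. Substitute u=8x (du=8 dx):
integral_0^inf x * e^(-8x) dx=(1/8^2) integral_0^inf u^1 * e^(-u) du
=Gamma(2)/8^2=1!/8^2=1/64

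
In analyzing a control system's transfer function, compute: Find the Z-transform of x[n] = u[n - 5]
Using the time-shift property: Z{u[n-5]} = z^(-5)*z/(z-1)
= z^(-4)/(z-1)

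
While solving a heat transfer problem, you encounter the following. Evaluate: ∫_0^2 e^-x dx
Antiderivative: -e^-x
Evaluate: -(e^-2 - 1)

Answer: (e^-2 - 1)/(-1)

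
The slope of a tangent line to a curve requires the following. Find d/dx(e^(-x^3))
Chain rule: d/dx[e^u] = e^u · u' where u = -x^3
u' = -3x^2

Answer: -3x^2·e^(-x^3)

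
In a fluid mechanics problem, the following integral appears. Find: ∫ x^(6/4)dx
Power rule: ∫ x^(3/2) dx=x^(5/2)/(5/2) + C

Answer: (2/5)·x^(5/2) + C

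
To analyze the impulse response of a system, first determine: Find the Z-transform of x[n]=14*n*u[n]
Z{n * u[n]}=z/(z-1)^2
By linearity: Z{14 * n * u[n]}=14z/(z-1)^2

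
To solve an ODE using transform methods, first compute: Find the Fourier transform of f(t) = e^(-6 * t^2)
The Fourier transform of a Gaussian e^(-a*t^2) is sqrt(pi/a)*e^(-omega^2/(4a)).
With a=6: F(omega)=sqrt(pi/6)*e^(-omega^2/24)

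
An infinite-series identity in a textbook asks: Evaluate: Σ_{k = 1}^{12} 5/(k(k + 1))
Partial fractions: 5/(k(k + 1))=5/k - 5/(k + 1)
Telescoping sum: 5(1 - 1/13)=5·12/13

Answer: 60/13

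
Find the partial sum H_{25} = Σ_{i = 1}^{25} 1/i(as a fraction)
H_25 = 1 + 1/2 + 1/3 + ... + 1/25
= 34052522467/8923714800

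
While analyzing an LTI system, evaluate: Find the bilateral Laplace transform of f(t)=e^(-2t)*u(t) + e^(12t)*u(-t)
For e^(-2t)*u(t): L=1/(s+2), Re(s) > -2
For e^(12t)*u(-t): L=-1/(s-12), Re(s) < 12
Combined: F(s)=1/(s+2)-1/(s-12), -2 < Re(s) < 12

Answer: 1/(s+2)-1/(s-12), ROC: -2 < Re(s) < 12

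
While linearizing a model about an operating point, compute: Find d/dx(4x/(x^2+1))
Quotient rule: (f/g)' = (f'g - fg')/g²
f = 4x, f' = 4
g = x^2+1, g' = 2x

Answer: (4·(x^2+1)-8x^2)/(x^2+1)²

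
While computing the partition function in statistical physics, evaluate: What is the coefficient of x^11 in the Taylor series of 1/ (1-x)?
1/(1-x) = Σ x^n for |x|<1
All coefficients are 1

Answer: 1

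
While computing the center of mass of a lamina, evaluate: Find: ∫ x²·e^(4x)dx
Integration by parts twice:
First: u = x², dv = e^(4x) dx => x²e^(4x)/4 - (2/4)∫ xe^(4x) dx
Second (∫ xe^(4x) dx): xe^(4x)/4 - e^(4x)/16
Combining: e^(4x)(x²/4-2x/16+2/64)+C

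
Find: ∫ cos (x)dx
Using standard integral: ∫ cos(x) dx = sin(x) + C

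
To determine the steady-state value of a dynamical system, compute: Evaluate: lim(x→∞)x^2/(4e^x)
Apply L'Hôpital 2 times (∞/∞ each time):
Eventually get 2!/(4e^x) → 0

Answer: 0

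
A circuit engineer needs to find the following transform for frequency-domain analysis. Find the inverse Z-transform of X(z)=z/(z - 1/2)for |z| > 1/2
Standard pair: z/(z-a) <-> a^n * u[n] for causal signals
With a=1/2: x[n]=(1/2)^n * u[n]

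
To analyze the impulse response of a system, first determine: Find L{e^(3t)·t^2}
First shifting: L{e^(at)f(t)} = F(s-a)
L{t^2} = 2/s^3
Shift s → s-3: 2/(s-3)^3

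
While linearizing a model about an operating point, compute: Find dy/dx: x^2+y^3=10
Differentiate: 2x+3y^2·(dy/dx)=0
dy/dx=-2x/(3y^2)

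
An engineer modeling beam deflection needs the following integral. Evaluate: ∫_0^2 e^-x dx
Antiderivative: -e^-x
Evaluate: -(e^-2 - 1)

Answer: (e^-2 - 1)/(-1)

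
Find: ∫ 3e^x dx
Since d/dx[e^x]=+e^x, we get 3e^x+C

Answer: 3e^x+C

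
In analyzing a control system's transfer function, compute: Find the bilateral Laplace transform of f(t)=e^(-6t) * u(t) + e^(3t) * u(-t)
For e^(-6t) * u(t): L=1/(s + 6), Re(s) > -6
For e^(3t) * u(-t): L=-1/(s-3), Re(s) < 3
Combined: F(s)=1/(s + 6) - 1/(s-3), -6 < Re(s) < 3

Answer: 1/(s + 6) - 1/(s-3), ROC: -6 < Re(s) < 3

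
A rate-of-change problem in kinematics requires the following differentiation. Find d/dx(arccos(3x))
d/dx[arccos(u)] = -u'/√(1-u²), u = 3x, u' = 3

Answer: -3/√(1 - 9x²)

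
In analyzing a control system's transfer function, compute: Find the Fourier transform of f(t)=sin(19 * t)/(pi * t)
sin(W*t)/(pi*t)=(W/pi)*sinc(W*t/pi) is the impulse response of the ideal low-pass filter with cutoff W (here W=19).
Its Fourier transform is a rectangular function:
F(omega)=1 for |omega| < 19, 0 otherwise

Answer: rect(omega/38) [i.e., 1 for |omega| < 19, 0 otherwise]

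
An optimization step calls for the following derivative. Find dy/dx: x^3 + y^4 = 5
Differentiate: 3x^2 + 4y^3·(dy/dx) = 0
dy/dx = -3x^2/(4y^3)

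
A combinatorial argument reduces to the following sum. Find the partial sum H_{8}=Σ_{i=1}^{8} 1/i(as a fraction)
H_8 = 1+1/2+1/3+...+1/8
= 761/280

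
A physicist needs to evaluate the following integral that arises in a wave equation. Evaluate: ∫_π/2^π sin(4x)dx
Antiderivative: -cos(4x)/4
Evaluate at bounds: [-cos(4·π)/4] - [-cos(4·π/2)/4]
=(-(1) + (1))/4=0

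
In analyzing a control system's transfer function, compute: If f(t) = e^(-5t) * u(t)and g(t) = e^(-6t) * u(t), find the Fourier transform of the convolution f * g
By the convolution theorem: F{f * g}=F(omega) * G(omega)
F(omega)=1/(5 + j * omega), G(omega)=1/(6 + j * omega)
F{f * g}=1/((5 + j * omega)(6 + j * omega))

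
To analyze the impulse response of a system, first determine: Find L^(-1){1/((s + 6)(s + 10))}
Partial fractions: 1/((s+6)(s+10))=A/(s+6)+B/(s+10)
Cover-up: A=1/(s+10)|_{s=-6}=1/4; B=1/(s+6)|_{s=-10}=-1/4
L^(-1)=(1/4)e^(-6t) - (1/4)e^(-10t)

Answer: (1/4)(e^(-6t) - e^(-10t))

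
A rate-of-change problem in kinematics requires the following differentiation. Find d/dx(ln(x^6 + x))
Chain rule: d/dx[ln(u)]=u'/u where u=x^6 + x
u'=6x^5 + 1

Answer: (6x^5 + 1)/(x^6 + x)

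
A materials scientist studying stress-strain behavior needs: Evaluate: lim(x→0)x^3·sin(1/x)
Squeeze theorem: -|x^3| ≤ x^3·sin(1/x) ≤ |x^3|
Since x^3 → 0 as x → 0, by squeeze theorem the limit is 0

Answer: 0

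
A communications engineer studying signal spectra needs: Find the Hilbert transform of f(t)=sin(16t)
The Hilbert transform shifts each frequency component by -pi/2.
H{sin(wt)}=-cos(wt)
With w=16: H{sin(16t)}=-cos(16t)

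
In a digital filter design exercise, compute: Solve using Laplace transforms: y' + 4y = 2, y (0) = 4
Take L of both sides: sY(s) - 4 + 4Y(s) = 2/s
Y(s)(s + 4) = 2/s + 4
Y(s) = 2/(s(s + 4)) + 4/(s + 4)
Partial fractions: 2/(s(s + 4)) = (1/2)/s - (1/2)/(s + 4)
So Y(s) = (1/2)/s + (7/2)/(s + 4)
Inverse transform (L^(-1){1/s} = 1, L^(-1){1/(s + 4)} = e^(-4t)):

Answer: y(t) = 1/2 + (7/2)·e^(-4t)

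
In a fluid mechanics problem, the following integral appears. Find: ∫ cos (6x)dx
Using substitution u = 6x: ∫ cos(u) du/6 = sin(u)/6 + C

Answer: (1/6)sin(6x) + C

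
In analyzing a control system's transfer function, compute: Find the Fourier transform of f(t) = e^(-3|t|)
Using the standard pair: F{e^(-a|t|)}=2a/(a^2 + omega^2)
With a=3: F(omega)=6/(9 + omega^2)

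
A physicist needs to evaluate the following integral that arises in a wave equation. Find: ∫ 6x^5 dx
Using power rule: ∫ 6x^5 dx = 6/6 x^6 + C = x^6 + C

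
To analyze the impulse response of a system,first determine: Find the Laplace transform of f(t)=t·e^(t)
L{t·e^(at)} = 1/(s-a)²
L{t·e^(t)} = 1/(s-1)²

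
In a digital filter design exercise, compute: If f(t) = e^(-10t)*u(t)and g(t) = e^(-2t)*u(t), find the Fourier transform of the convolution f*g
By the convolution theorem: F{f*g}=F(omega)*G(omega)
F(omega)=1/(10+j*omega), G(omega)=1/(2+j*omega)
F{f*g}=1/((10+j*omega)(2+j*omega))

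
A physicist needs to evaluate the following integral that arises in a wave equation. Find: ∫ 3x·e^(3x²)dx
Let u = 3x², du = 6x dx
∫ (1/2)e^u du = e^u/2 + C

Answer: e^(3x²)/2 + C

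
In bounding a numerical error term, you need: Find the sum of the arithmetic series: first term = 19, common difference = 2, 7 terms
Last term: a_n=19 + (7 - 1)·2=31
Sum=n(a_1 + a_n)/2=7(19 + 31)/2=175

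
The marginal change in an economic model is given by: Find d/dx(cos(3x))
Chain rule: d/dx[cos(u)] = -sin(u)·u' where u = 3x
u' = 3

Answer: -3·sin(3x)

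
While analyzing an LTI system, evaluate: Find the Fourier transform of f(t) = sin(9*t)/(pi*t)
sin(W * t)/(pi * t) = (W/pi) * sinc(W * t/pi) is the impulse response of the ideal low-pass filter with cutoff W (here W = 9).
Its Fourier transform is a rectangular function:
F(omega) = 1 for |omega| < 9, 0 otherwise

Answer: rect(omega/18) [i.e., 1 for |omega| < 9, 0 otherwise]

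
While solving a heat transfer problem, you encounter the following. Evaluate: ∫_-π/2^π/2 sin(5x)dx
Antiderivative: -cos(5x)/5
Evaluate at bounds: [-cos(5·π/2)/5] - [-cos(5·-π/2)/5]
=(-(0)+(0))/5=0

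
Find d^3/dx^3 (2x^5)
Apply power rule 3 times:
d^1: 10x^4
d^2: 40x^3
d^3: 120x^2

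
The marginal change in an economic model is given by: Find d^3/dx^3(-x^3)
Apply power rule 3 times:
d^1: -3x^2
d^2: -6x
d^3: -6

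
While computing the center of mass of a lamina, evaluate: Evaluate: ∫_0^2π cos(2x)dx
Antiderivative: sin(2x)/2
Evaluate at bounds: [sin(2·2π)/2] - [sin(2·0)/2]
=((0) - (0))/2=0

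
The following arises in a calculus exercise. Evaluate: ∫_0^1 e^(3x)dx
Antiderivative: (1/3)e^(3x)
Evaluate: (1/3)(e^3-1)

Answer: (e^3-1)/3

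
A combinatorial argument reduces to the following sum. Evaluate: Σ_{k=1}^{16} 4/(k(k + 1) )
Partial fractions: 4/(k(k + 1))=4/k - 4/(k + 1)
Telescoping sum: 4(1 - 1/17)=4·16/17

Answer: 64/17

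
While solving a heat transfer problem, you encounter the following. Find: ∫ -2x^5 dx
Using power rule: ∫ -2x^5 dx=-2/6 x^6+C=(-1/3)x^6+C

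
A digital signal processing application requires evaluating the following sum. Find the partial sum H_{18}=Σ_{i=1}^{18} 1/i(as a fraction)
H_18=1 + 1/2 + 1/3 + ... + 1/18
=14274301/4084080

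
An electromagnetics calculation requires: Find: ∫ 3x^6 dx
Using power rule: ∫ 3x^6 dx=3/7 x^7 + C=(3/7)x^7 + C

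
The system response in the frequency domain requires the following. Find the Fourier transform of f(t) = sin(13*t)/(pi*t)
sin(W * t)/(pi * t)=(W/pi) * sinc(W * t/pi) is the impulse response of the ideal low-pass filter with cutoff W (here W=13).
Its Fourier transform is a rectangular function:
F(omega)=1 for |omega| < 13, 0 otherwise

Answer: rect(omega/26) [i.e., 1 for |omega| < 13, 0 otherwise]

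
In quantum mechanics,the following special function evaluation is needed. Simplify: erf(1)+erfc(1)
By definition erfc(x)=1 - erf(x)
erf(1) + erfc(1)=erf(1) + 1 - erf(1)=1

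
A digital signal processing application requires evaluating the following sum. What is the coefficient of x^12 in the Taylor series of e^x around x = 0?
Taylor series of e^x = Σ x^n/n!
Coefficient of x^12 = 1/12! = 1/479001600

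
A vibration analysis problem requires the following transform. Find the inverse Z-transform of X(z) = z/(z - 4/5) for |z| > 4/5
Standard pair: z/(z-a) <-> a^n * u[n] for causal signals
With a=4/5: x[n]=(4/5)^n * u[n]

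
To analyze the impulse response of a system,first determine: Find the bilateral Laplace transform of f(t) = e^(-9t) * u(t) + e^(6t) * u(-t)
For e^(-9t) * u(t): L = 1/(s+9), Re(s) > -9
For e^(6t) * u(-t): L = -1/(s-6), Re(s) < 6
Combined: F(s) = 1/(s+9)-1/(s-6), -9 < Re(s) < 6

Answer: 1/(s+9)-1/(s-6), ROC: -9 < Re(s) < 6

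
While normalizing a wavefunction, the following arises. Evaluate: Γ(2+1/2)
Γ(n+1/2)=(2n)!√π/(4^n·n!)
=24√π/(16·2)=(3/4)·√π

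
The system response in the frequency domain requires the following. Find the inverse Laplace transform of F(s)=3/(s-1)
L^(-1){3/(s-a)}=c·e^(at)
Here a=1, c=3

Answer: 3e^(t)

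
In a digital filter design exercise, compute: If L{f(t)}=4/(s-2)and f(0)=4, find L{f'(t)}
L{f'(t)} = s·F(s) - f(0) = 4s/(s-2) - 4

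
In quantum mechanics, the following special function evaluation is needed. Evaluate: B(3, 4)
B(x,y)=Γ(x)Γ(y)/Γ(x+y)=(x-1)!(y-1)!/(x+y-1)!
B(3,4)=2!·3!/6!=1/60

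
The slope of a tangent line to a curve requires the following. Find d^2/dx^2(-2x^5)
Apply power rule 2 times:
d^1: -10x^4
d^2: -40x^3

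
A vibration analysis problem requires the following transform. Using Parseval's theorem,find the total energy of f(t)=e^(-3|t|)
Parseval's theorem: E = integral |f(t)|^2 dt = (1/2pi) integral |F(omega)|^2 domega
E = integral_{-inf}^{inf} e^(-6|t|) dt = 2*integral_0^inf e^(-6t) dt = 2/(2*3) = 1/3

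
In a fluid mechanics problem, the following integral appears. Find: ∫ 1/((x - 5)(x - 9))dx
Partial fractions: 1/((x-5)(x-9))=A/(x-5) + B/(x-9)
A=-1/4, B=1/4
∫ [-1/4· 1/(x-5) + 1/4· 1/(x-9)] dx
=(1/4)[ln|x-9| - ln|x-5|] + C

Answer: (1/4)·ln|(x-9)/(x-5)| + C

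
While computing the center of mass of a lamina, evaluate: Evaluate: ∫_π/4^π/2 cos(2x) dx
Antiderivative: sin(2x)/2
Evaluate at bounds: [sin(2·π/2)/2] - [sin(2·π/4)/2]
=((0) - (1))/2=-1/2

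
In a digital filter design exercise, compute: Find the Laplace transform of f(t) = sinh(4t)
L{sinh(at)} = a/(s²-a²)
L{sinh(4t)} = 4/(s²-16)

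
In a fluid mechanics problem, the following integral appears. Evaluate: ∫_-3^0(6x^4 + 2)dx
Step 1: Find antiderivative F(x) = (6/5)x^5+2x
Step 2: F(0) - F(-3) = 0 - (-1488/5) = 1488/5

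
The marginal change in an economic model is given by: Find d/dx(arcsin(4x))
d/dx[arcsin(u)] = u'/√(1-u²), u = 4x, u' = 4

Answer: 4/√(1-16x²)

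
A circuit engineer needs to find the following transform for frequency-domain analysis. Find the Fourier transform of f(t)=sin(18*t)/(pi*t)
sin(W*t)/(pi*t) = (W/pi)*sinc(W*t/pi) is the impulse response of the ideal low-pass filter with cutoff W (here W = 18).
Its Fourier transform is a rectangular function:
F(omega) = 1 for |omega| < 18, 0 otherwise

Answer: rect(omega/36) [i.e., 1 for |omega| < 18, 0 otherwise]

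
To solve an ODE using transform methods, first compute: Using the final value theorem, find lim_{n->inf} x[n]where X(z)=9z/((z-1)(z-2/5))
Final value theorem: lim x[n]=lim_{z->1} (z-1)*X(z)
(z-1)*X(z)=9z/(z-2/5)
As z->1: 9/(1-2/5)=9/(3/5)=15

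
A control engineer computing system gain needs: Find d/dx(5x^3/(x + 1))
Quotient rule: (f/g)'=(f'g - fg')/g²
f=5x^3, f'=15x^2
g=x + 1, g'=1

Answer: (15x^2·(x + 1) - 5x^3)/(x + 1)²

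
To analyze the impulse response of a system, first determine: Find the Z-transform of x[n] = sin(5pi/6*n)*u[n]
Z{sin(w0*n)*u[n]}=z*sin(w0)/(z^2 - 2z*cos(w0) + 1)
With w0=5pi/6: X(z)=z*sin(5pi/6)/(z^2 - 2z*cos(5pi/6) + 1)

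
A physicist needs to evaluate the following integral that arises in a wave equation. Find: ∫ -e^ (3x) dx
Since d/dx[e^(3x)] = 3e^(3x), we get -1/3 e^(3x) + C

Answer: (-1/3)e^(3x) + C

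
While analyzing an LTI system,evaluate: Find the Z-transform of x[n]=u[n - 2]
Using the time-shift property: Z{u[n-2]}=z^(-2)*z/(z-1)
=z^(-1)/(z-1)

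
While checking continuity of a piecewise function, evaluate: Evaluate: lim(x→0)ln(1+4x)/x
L'Hôpital (0/0): lim 4/(1 + 4x) / 1 = 4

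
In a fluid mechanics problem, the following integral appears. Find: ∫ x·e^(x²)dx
Let u=x², du=2x dx
∫ (1/2)e^u du=e^u/2 + C

Answer: e^(x²)/2 + C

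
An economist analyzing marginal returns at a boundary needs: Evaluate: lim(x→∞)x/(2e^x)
Apply L'Hôpital 1 times (∞/∞ each time):
Eventually get 1!/(2e^x) → 0

Answer: 0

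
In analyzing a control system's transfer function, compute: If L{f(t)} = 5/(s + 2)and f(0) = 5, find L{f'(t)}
L{f'(t)}=s·F(s) - f(0)=5s/(s+2)-5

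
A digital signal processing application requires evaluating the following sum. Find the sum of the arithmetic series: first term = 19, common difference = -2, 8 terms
Last term: a_n = 19 + (8 - 1)·-2 = 5
Sum = n(a_1 + a_n)/2 = 8(19 + 5)/2 = 96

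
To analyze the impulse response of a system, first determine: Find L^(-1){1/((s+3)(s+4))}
Partial fractions: 1/((s+3)(s+4)) = A/(s+3)+B/(s+4)
Cover-up: A = 1/(s+4)|_{s = -3} = 1; B = 1/(s+3)|_{s = -4} = -1
L^(-1) = e^(-3t) - e^(-4t)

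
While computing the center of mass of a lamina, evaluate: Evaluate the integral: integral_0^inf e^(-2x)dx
integral_0^inf e^(-2x) dx = [-1/2*e^(-2x)]_0^inf
= 0 - (-1/2) = 1/2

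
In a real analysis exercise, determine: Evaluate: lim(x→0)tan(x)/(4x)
tan(u) ≈ u for small u:
tan(x)/(4x) ≈ x/(4x) = 1/4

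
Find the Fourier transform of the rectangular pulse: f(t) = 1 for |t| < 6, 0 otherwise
F(omega)=integral from -6 to 6 of e^(-j * omega * t) dt
=2 * sin(6 * omega)/omega=12 * sinc(6 * omega/pi)

Answer: 2 * sin(6 * omega)/omega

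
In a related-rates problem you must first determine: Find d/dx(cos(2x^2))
Chain rule: d/dx[cos(u)] = -sin(u)·u' where u = 2x^2
u' = 4x

Answer: -4x·sin(2x^2)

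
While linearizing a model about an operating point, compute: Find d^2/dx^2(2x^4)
Apply power rule 2 times:
d^1: 8x^3
d^2: 24x^2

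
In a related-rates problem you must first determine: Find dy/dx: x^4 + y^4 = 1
Differentiate: 4x^3+4y^3·(dy/dx)=0
dy/dx=-4x^3/(4y^3)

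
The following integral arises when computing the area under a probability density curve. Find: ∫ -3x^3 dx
Using power rule: ∫ -3x^3 dx=-3/4 x^4+C=(-3/4)x^4+C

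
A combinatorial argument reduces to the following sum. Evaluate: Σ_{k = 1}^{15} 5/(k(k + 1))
Partial fractions: 5/(k(k + 1)) = 5/k - 5/(k + 1)
Telescoping sum: 5(1 - 1/16) = 5·15/16

Answer: 75/16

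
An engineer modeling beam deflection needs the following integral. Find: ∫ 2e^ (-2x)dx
Since d/dx[e^(-2x)] = -2e^(-2x), we get -1 e^(-2x)+C

Answer: -e^(-2x)+C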